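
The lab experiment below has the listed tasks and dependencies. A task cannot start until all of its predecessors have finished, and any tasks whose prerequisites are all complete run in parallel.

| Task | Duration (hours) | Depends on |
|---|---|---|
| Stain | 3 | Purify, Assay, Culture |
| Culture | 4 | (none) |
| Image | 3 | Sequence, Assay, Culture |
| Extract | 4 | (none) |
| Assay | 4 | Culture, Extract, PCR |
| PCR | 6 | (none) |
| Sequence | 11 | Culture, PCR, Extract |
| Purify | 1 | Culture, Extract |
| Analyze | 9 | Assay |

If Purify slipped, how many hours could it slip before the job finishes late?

12

Critical path: PCR→Sequence→Image = 6+11+3 = 20, so the finish is 20 hours.
The longest chain containing Purify totals 8 hours.
So Purify can slip 17 − 5 = 12 hours.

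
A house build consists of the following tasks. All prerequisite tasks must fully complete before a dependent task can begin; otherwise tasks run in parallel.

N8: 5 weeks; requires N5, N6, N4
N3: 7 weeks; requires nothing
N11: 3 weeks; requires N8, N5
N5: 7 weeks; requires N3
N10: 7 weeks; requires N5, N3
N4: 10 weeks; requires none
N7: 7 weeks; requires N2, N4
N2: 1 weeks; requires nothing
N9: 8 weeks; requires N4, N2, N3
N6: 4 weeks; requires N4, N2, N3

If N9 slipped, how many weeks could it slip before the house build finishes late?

The longest chain is N3→N5→N8→N11 = 7+7+5+3 = 22; overall finish 22 weeks.
N9 finishes as early as 18 and must finish by 22.
Slack of N9 = 14 − 10 = 4 weeks.

4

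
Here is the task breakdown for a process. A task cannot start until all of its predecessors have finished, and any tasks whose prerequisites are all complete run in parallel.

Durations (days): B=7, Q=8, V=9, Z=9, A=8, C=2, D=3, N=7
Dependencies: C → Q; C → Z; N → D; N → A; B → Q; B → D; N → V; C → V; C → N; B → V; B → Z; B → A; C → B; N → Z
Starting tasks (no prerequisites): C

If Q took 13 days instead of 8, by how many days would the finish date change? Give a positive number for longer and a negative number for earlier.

Critical path before the change: C→N→V = 2+7+9 = 18 giving 18 days.
The longest path through Q is only 17 days, so Q has float 1.
The binding chain switches to C→B→Q = 2+7+13 = 22; finish 22 days.
Change in finish: 22 − 18 = +4 days.

4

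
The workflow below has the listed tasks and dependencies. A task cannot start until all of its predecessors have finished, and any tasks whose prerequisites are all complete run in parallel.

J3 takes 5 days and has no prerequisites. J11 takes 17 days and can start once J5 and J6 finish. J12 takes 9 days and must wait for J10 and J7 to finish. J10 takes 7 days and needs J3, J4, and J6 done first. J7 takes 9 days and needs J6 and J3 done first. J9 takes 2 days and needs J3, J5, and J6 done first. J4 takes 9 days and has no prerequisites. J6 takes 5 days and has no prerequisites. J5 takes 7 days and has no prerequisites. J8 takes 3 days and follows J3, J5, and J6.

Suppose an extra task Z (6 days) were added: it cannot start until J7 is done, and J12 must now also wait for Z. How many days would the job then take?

29

Originally the job takes 25 days.
With Z inserted, J12 now waits for max(J10, J7, Z).
New critical path: J3→J7→Z→J12 = 5+9+6+9 = 29 ⇒ 29 days.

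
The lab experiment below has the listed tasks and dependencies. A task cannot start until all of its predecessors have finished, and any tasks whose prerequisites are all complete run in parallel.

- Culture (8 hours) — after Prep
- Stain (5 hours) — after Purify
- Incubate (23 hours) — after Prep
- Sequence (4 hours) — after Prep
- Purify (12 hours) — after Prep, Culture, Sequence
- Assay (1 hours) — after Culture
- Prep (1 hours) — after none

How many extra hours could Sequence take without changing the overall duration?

4

Prep→Culture→Purify→Stain = 1+8+12+5 = 26 sets the makespan at 26 hours.
The longest chain containing Sequence totals 22 hours.
Slack of Sequence = 5 − 1 = 4 hours.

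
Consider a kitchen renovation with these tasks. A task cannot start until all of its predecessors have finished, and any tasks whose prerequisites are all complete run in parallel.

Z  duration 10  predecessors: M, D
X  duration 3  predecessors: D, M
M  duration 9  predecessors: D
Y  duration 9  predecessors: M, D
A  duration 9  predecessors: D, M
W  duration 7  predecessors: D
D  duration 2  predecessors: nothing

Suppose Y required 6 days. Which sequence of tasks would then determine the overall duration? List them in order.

The binding path is D→M→Z = 2+9+10 = 21; finish at 21 days.
Y is off the critical path — its longest chain is 20 days, giving 1 of slack.
The critical path is still D→M→Z; finish is now 21 days.

D, M, Z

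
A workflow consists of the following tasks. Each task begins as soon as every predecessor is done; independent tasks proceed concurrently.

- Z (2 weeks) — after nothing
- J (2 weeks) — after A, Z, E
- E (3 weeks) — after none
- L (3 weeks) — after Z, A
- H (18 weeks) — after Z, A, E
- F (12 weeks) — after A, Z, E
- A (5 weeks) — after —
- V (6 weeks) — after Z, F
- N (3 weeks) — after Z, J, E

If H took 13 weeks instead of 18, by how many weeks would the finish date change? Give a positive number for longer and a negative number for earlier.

0

Critical path before the change: A→H = 5+18 = 23 giving 23 weeks.
Since H is critical, the -5 change carries straight to that chain (now 18 weeks).
Now A→F→V = 5+12+6 = 23 is longest, so the finish becomes 23 weeks.
Change in finish: 23 − 23 = +0 weeks.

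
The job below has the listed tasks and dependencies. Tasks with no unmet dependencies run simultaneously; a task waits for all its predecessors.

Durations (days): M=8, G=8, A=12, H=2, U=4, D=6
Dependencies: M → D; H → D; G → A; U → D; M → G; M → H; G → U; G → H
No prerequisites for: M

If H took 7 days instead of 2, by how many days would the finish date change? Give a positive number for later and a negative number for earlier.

1

As given, the longest chain is M→G→A = 8+8+12 = 28, so the finish is 28 days.
The longest path through H is only 24 days, so H has float 4.
New critical path: M→G→H→D = 8+8+7+6 = 29 ⇒ 29 days.
Change in finish: 29 − 28 = +1 days.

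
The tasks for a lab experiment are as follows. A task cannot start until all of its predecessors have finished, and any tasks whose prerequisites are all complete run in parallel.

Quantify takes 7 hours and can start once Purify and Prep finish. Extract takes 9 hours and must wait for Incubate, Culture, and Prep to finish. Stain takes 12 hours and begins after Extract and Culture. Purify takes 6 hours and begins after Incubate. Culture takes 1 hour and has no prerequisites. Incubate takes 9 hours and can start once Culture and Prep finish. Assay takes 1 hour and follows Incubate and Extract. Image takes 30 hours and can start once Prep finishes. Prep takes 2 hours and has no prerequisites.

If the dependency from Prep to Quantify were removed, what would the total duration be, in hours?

Original critical path: Prep→Incubate→Extract→Stain = 2+9+9+12 = 32 ⇒ 32 hours.
Dropping Prep→Quantify doesn't change Quantify's earliest start (17); another predecessor still binds.
New critical path: Prep→Incubate→Extract→Stain = 2+9+9+12 = 32 ⇒ 32 hours.

32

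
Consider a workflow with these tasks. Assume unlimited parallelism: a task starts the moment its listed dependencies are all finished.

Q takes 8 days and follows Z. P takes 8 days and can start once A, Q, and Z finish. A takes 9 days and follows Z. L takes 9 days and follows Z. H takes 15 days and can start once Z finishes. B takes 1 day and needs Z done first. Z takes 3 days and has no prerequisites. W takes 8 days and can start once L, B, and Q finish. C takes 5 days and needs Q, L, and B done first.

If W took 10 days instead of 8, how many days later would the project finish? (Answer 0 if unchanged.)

2

The binding path is Z→L→W = 3+9+8 = 20; finish at 20 days.
W lies on that path, so at 10 days the path becomes 22 days.
That remains the longest chain; total 22 days.
Change in finish: 22 − 20 = +2 days.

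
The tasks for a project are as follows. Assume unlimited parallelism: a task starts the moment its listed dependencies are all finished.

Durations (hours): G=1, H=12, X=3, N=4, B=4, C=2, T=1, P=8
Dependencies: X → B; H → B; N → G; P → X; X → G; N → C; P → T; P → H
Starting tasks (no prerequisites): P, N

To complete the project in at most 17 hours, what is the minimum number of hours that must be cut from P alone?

Current finish: 24 hours; target: 17.
P is on every critical path, so each hour cut from P cuts the finish by one (this holds down to a finish of 17).
Need 24 − 17 = 7 hours off P → P becomes 1 hour, finish becomes 17.

7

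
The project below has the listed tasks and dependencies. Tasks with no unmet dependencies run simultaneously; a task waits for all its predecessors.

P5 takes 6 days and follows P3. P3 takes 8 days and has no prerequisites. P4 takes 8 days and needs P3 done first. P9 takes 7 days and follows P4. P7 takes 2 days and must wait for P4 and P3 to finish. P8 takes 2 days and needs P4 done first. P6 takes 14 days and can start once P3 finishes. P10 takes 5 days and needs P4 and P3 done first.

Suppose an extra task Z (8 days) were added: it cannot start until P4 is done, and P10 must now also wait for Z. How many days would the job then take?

29

Originally the job takes 23 days.
With Z inserted, P10 now waits for max(P4, P3, Z).
New critical path: P3→P4→Z→P10 = 8+8+8+5 = 29 ⇒ 29 days.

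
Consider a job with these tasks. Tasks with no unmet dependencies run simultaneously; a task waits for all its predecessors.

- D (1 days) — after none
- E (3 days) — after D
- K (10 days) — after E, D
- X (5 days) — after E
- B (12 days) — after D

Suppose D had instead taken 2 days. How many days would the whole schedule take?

Baseline: D→E→K = 1+3+10 = 14 → 14 days.
D lies on that path, so at 2 days the path becomes 15 days.
No other chain overtakes it, so the finish is 15 days.

15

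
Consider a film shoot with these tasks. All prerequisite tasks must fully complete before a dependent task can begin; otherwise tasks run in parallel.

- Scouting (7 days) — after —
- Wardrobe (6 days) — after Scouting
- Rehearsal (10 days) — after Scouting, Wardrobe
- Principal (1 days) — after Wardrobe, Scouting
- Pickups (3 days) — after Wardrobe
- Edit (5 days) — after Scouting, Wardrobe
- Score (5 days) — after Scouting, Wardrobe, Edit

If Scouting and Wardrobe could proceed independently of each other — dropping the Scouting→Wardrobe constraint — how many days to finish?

Before: longest chain Scouting→Wardrobe→Rehearsal = 7+6+10 = 23, finish 23.
Without Scouting→Wardrobe, Wardrobe's earliest start moves from 7 to 0.
New critical path: Scouting→Rehearsal = 7+10 = 17 ⇒ 17 days.

17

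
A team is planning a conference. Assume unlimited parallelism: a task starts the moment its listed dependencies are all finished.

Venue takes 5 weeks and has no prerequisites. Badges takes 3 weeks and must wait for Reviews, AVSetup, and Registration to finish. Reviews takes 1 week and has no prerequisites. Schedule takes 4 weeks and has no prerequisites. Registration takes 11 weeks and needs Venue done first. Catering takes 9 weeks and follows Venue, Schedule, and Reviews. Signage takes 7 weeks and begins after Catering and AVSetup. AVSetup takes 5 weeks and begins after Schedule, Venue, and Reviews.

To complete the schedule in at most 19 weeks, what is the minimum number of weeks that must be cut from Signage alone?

2

Current finish: 21 weeks; target: 19.
Signage is on every critical path, so each week cut from Signage cuts the finish by one (this holds down to a finish of 19).
Need 21 − 19 = 2 weeks off Signage → Signage becomes 5 weeks, finish becomes 19.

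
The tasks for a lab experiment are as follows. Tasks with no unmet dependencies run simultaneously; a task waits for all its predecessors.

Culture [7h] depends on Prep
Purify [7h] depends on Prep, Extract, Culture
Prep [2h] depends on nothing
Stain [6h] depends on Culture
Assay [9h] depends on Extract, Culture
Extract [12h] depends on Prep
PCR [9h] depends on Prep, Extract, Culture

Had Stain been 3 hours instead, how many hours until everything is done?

As given, the longest chain is Prep→Extract→PCR = 2+12+9 = 23, so the finish is 23 hours.
The longest path through Stain is only 15 hours, so Stain has float 8.
No other chain overtakes it, so the finish is 23 hours.

23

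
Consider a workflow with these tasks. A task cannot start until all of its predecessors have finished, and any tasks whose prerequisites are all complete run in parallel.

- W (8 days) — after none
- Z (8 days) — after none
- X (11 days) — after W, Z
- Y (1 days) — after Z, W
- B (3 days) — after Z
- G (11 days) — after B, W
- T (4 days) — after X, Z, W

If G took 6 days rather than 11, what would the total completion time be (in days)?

23

As given, the longest chain is W→X→T = 8+11+4 = 23, so the finish is 23 days.
G has 1 day of float (longest path through it is 22).
That remains the longest chain; total 23 days.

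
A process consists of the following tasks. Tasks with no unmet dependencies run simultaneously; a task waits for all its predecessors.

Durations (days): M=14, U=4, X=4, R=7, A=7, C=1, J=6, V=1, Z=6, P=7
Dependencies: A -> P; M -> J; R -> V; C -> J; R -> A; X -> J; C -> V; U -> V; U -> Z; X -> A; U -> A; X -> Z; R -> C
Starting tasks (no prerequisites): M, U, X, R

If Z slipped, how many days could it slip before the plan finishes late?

11

Critical path: R→A→P = 7+7+7 = 21, so the finish is 21 days.
Z finishes as early as 10 and must finish by 21.
So Z can slip 21 − 10 = 11 days.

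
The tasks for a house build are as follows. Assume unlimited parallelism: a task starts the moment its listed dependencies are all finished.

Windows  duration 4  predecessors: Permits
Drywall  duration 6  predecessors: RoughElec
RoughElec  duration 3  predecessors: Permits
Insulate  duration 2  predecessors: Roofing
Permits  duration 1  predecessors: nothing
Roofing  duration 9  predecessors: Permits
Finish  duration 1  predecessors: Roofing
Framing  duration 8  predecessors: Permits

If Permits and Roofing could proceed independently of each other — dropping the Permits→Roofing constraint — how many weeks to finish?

11

With the dependency in place, Permits→Roofing→Insulate = 1+9+2 = 12 sets the finish at 12 weeks.
Without Permits→Roofing, Roofing's earliest start moves from 1 to 0.
The longest chain is now Roofing→Insulate = 9+2 = 11, so the house build takes 11 weeks.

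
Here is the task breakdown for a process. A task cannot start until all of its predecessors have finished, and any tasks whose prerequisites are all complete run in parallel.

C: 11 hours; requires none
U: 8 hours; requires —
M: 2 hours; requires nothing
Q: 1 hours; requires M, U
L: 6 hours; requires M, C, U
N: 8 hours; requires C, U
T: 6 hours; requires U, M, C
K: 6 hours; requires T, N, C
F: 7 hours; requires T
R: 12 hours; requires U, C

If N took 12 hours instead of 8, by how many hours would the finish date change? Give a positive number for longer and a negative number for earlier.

Critical path before the change: C→N→K = 11+8+6 = 25 giving 25 hours.
N is on the critical path; changing it to 12 makes that path 29 hours.
No other chain overtakes it, so the finish is 29 hours.
Change in finish: 29 − 25 = +4 hours.

4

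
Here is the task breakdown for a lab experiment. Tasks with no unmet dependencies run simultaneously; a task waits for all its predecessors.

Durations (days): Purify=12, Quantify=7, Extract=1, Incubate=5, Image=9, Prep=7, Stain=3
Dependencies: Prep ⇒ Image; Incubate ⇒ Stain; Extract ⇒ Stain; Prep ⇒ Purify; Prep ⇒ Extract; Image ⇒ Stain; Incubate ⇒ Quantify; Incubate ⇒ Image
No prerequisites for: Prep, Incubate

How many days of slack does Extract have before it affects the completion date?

8

Critical path: Prep→Purify = 7+12 = 19, so the finish is 19 days.
Longest path through Extract: 11 days (earliest finish 8, latest finish 16).
So Extract can slip 16 − 8 = 8 days.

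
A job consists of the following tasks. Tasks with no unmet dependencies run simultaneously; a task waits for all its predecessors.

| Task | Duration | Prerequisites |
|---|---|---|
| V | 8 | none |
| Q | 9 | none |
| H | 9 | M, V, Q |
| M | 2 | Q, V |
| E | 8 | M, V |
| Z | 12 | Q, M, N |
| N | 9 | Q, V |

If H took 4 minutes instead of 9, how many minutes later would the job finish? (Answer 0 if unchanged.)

Baseline: Q→N→Z = 9+9+12 = 30 → 30 minutes.
H is off the critical path — its longest chain is 20 minutes, giving 10 of slack.
That remains the longest chain; total 30 minutes.
Change in finish: 30 − 30 = +0 minutes.

0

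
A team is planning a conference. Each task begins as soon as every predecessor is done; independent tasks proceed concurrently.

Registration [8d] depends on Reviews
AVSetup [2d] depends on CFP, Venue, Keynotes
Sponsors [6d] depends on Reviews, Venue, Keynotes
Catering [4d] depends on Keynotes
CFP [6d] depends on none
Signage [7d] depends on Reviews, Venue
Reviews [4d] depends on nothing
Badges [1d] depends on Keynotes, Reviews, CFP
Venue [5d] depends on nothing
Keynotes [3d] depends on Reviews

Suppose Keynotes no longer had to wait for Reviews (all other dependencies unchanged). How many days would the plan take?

With the dependency in place, Reviews→Keynotes→Sponsors = 4+3+6 = 13 sets the finish at 13 days.
Without Reviews→Keynotes, Keynotes's earliest start moves from 4 to 0.
The longest chain is now Venue→Signage = 5+7 = 12, so the plan takes 12 days.

12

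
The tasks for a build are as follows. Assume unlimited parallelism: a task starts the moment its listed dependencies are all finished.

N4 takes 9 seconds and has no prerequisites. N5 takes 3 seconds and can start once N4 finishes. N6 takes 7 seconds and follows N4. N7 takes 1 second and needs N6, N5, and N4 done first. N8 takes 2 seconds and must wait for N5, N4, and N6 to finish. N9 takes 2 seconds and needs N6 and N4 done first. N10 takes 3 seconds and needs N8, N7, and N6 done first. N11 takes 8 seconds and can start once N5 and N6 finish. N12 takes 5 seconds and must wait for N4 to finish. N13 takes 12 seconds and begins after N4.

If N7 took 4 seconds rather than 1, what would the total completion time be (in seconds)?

24

The binding path is N4→N6→N11 = 9+7+8 = 24; finish at 24 seconds.
The longest path through N7 is only 20 seconds, so N7 has float 4.
No other chain overtakes it, so the finish is 24 seconds.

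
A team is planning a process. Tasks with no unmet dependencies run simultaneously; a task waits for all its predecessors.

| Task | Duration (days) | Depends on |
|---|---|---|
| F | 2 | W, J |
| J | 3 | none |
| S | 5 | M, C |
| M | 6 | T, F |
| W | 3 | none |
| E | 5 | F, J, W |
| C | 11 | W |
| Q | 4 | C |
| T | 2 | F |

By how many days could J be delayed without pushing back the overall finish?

W→C→S = 3+11+5 = 19 sets the makespan at 19 days.
The longest chain containing J totals 18 days.
Float = 19 − 18 = 1.

1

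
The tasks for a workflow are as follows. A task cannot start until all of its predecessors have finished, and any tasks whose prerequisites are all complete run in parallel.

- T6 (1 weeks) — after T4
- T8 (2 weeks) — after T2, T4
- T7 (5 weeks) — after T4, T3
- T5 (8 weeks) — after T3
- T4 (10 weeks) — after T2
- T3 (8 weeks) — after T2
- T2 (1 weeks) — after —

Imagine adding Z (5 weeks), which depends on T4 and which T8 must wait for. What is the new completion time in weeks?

18

Originally the workflow takes 17 weeks.
With Z inserted, T8 now waits for max(T2, T4, Z).
New critical path: T2→T4→Z→T8 = 1+10+5+2 = 18 ⇒ 18 weeks.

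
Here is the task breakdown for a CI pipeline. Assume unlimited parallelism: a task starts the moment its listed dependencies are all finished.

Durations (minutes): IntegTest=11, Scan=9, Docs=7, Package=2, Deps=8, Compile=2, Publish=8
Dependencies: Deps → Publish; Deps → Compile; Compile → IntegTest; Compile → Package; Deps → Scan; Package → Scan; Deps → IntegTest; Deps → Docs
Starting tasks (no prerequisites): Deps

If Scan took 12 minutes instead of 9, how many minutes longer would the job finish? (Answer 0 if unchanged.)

3

As given, the longest chain is Deps→Compile→Package→Scan = 8+2+2+9 = 21, so the finish is 21 minutes.
Scan lies on that path, so at 12 minutes the path becomes 24 minutes.
That remains the longest chain; total 24 minutes.
Change in finish: 24 − 21 = +3 minutes.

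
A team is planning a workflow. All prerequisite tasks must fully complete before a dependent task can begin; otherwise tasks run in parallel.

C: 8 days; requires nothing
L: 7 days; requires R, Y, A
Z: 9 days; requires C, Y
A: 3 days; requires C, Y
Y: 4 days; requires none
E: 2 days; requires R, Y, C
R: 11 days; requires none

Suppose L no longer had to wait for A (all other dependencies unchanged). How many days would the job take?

Original critical path: R→L = 11+7 = 18 ⇒ 18 days.
Dropping A→L doesn't change L's earliest start (11); another predecessor still binds.
The longest chain is now R→L = 11+7 = 18, so the job takes 18 days.

18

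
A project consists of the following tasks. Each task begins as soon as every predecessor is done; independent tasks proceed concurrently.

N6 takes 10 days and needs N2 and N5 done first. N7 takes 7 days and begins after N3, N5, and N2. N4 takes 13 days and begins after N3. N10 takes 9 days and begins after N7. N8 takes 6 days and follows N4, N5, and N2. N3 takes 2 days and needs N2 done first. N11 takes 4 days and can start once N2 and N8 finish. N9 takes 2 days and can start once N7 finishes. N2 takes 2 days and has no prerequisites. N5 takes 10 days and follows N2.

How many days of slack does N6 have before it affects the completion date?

N2→N5→N7→N10 = 2+10+7+9 = 28 sets the makespan at 28 days.
Longest path through N6: 22 days (earliest finish 22, latest finish 28).
So N6 can slip 28 − 22 = 6 days.

6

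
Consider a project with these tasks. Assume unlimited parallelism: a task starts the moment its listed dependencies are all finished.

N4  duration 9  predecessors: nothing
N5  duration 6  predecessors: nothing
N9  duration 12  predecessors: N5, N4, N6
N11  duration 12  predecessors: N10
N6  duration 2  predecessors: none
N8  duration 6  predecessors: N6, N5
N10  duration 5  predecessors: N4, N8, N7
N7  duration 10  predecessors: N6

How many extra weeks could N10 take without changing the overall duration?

N5→N8→N10→N11 = 6+6+5+12 = 29 sets the makespan at 29 weeks.
Longest path through N10: 29 weeks (earliest finish 17, latest finish 17).
Float = 29 − 29 = 0.

0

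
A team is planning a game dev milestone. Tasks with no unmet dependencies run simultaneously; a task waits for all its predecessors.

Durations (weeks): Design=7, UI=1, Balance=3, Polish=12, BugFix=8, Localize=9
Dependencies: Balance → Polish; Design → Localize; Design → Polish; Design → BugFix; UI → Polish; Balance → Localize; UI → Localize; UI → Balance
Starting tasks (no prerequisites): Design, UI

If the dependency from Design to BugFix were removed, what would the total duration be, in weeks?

19

With the dependency in place, Design→Polish = 7+12 = 19 sets the finish at 19 weeks.
Without Design→BugFix, BugFix's earliest start moves from 7 to 0.
After: Design→Polish = 7+12 = 19 → 19 weeks.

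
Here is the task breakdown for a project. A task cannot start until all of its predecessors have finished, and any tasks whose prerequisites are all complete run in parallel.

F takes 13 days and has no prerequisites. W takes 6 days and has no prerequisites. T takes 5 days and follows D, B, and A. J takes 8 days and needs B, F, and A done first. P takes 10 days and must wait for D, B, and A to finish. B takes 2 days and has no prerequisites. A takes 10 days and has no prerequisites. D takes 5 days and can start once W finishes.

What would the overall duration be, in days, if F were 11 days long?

Actual critical path: F→J = 13+8 = 21 ⇒ 21 days.
F is on the critical path; changing it to 11 makes that path 19 days.
The binding chain switches to W→D→P = 6+5+10 = 21; finish 21 days.

21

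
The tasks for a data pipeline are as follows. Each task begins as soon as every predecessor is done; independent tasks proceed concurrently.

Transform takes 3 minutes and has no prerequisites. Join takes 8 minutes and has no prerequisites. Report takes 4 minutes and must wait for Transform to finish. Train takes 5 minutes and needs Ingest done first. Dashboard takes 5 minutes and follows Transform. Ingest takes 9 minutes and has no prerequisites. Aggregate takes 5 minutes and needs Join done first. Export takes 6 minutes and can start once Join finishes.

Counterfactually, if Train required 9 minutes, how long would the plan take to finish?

Baseline: Ingest→Train = 9+5 = 14 → 14 minutes.
Train lies on that path, so at 9 minutes the path becomes 18 minutes.
That remains the longest chain; total 18 minutes.

18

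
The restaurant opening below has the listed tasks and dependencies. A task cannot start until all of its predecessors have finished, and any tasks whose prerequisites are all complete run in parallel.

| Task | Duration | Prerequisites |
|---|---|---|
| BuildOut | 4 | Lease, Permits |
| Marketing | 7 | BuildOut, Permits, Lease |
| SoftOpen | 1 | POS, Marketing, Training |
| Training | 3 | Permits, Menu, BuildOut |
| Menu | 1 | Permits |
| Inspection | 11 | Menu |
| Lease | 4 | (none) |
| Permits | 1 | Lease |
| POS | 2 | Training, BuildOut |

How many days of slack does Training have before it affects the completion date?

Lease→Permits→BuildOut→Marketing→SoftOpen = 4+1+4+7+1 = 17 sets the makespan at 17 days.
The longest chain containing Training totals 15 days.
Float = 17 − 15 = 2.

2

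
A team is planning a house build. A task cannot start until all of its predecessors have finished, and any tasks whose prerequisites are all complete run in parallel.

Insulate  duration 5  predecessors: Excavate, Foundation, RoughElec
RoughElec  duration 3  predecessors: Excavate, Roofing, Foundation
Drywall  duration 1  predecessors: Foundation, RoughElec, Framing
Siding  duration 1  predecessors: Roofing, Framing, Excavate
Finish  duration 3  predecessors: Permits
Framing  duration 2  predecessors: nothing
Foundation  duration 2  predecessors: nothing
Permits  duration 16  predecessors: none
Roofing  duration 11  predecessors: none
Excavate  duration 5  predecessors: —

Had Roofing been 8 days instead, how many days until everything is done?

The binding path is Roofing→RoughElec→Insulate = 11+3+5 = 19; finish at 19 days.
Roofing lies on that path, so at 8 days the path becomes 16 days.
The binding chain switches to Permits→Finish = 16+3 = 19; finish 19 days.

19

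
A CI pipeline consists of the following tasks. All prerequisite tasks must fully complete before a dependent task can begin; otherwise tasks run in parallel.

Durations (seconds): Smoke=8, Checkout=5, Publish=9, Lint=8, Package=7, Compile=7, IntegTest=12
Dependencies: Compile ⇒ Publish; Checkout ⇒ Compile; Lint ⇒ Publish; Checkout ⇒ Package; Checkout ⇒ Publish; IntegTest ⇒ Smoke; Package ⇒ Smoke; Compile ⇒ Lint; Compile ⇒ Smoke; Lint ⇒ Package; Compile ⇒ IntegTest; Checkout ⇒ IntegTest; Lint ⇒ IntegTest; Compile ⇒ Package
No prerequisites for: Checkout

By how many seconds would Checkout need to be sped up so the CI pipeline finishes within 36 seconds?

4

Current finish: 40 seconds; target: 36.
Checkout is on every critical path, so each second cut from Checkout cuts the finish by one (this holds down to a finish of 36).
Need 40 − 36 = 4 seconds off Checkout → Checkout becomes 1 second, finish becomes 36.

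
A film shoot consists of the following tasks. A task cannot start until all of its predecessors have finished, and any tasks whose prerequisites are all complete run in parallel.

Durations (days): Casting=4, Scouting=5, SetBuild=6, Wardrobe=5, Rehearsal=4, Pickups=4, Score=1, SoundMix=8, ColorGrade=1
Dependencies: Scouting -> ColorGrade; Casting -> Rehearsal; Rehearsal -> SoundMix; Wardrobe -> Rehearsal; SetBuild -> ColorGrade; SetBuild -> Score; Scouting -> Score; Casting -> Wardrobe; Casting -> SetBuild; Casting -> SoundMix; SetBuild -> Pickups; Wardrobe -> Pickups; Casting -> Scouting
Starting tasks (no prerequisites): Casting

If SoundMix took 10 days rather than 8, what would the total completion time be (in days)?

23

The binding path is Casting→Wardrobe→Rehearsal→SoundMix = 4+5+4+8 = 21; finish at 21 days.
Since SoundMix is critical, the +2 change carries straight to that chain (now 23 days).
No other chain overtakes it, so the finish is 23 days.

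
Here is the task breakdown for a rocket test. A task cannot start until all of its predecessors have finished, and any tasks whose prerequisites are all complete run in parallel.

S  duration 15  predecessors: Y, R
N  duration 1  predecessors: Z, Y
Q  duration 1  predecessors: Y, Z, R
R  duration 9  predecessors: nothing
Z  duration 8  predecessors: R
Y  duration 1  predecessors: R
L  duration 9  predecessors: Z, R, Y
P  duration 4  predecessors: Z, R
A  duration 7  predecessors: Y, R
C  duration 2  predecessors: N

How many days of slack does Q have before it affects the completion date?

The longest chain is R→Z→L = 9+8+9 = 26; overall finish 26 days.
The longest chain containing Q totals 18 days.
So Q can slip 26 − 18 = 8 days.

8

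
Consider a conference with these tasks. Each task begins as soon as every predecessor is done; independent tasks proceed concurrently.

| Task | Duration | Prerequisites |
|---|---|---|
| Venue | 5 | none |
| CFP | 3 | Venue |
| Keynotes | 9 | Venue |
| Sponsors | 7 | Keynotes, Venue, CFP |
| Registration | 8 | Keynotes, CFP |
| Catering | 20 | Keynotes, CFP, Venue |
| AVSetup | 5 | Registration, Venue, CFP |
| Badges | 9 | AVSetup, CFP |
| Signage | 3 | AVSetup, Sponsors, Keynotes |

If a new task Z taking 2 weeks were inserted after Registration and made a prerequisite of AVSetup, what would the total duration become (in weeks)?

38

Originally the conference takes 36 weeks.
With Z inserted, AVSetup now waits for max(Registration, Venue, CFP, Z).
New critical path: Venue→Keynotes→Registration→Z→AVSetup→Badges = 5+9+8+2+5+9 = 38 ⇒ 38 weeks.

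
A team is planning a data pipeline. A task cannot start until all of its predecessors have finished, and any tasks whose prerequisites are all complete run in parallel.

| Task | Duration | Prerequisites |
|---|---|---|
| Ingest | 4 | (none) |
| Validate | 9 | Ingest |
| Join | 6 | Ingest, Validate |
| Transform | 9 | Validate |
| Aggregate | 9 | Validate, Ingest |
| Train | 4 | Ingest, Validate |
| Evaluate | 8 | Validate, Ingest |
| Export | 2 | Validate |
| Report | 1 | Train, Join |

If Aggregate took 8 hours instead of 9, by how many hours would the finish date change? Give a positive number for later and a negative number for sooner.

Critical path before the change: Ingest→Validate→Aggregate = 4+9+9 = 22 giving 22 hours.
Aggregate lies on that path, so at 8 hours the path becomes 21 hours.
Now Ingest→Validate→Transform = 4+9+9 = 22 is longest, so the finish becomes 22 hours.
Change in finish: 22 − 22 = +0 hours.

0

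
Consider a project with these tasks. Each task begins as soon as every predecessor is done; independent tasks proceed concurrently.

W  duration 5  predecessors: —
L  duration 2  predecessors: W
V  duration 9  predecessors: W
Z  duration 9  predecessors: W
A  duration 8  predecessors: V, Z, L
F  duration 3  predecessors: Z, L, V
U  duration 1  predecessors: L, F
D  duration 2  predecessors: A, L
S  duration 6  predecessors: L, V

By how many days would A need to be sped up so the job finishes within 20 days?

Current finish: 24 days; target: 20.
A is on every critical path, so each day cut from A cuts the finish by one (this holds down to a finish of 20).
Need 24 − 20 = 4 days off A → A becomes 4 days, finish becomes 20.

4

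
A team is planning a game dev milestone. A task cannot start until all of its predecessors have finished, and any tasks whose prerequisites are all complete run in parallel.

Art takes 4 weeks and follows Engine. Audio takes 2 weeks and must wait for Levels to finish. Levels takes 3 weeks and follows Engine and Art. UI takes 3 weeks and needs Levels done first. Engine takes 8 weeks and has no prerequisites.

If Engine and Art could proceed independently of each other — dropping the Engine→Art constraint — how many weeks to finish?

14

With the dependency in place, Engine→Art→Levels→UI = 8+4+3+3 = 18 sets the finish at 18 weeks.
Without Engine→Art, Art's earliest start moves from 8 to 0.
New critical path: Engine→Levels→UI = 8+3+3 = 14 ⇒ 14 weeks.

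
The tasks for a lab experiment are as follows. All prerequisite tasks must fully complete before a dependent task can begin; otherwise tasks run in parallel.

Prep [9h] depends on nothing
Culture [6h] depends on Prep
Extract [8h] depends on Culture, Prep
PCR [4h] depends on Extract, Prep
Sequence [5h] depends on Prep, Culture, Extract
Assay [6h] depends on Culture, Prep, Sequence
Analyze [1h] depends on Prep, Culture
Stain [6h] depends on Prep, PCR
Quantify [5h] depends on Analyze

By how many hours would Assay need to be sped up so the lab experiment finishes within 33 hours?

1

Current finish: 34 hours; target: 33.
Assay is on every critical path, so each hour cut from Assay cuts the finish by one (this holds down to a finish of 33).
Need 34 − 33 = 1 hour off Assay → Assay becomes 5 hours, finish becomes 33.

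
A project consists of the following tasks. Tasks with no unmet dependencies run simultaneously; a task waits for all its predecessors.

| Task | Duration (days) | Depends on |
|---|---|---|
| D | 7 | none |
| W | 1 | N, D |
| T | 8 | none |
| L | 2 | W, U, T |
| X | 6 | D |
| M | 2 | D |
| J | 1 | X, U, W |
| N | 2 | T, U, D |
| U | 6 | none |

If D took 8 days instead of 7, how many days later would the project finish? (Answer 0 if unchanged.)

Critical path before the change: D→X→J = 7+6+1 = 14 giving 14 days.
D is on the critical path; changing it to 8 makes that path 15 days.
No other chain overtakes it, so the finish is 15 days.
Change in finish: 15 − 14 = +1 days.

1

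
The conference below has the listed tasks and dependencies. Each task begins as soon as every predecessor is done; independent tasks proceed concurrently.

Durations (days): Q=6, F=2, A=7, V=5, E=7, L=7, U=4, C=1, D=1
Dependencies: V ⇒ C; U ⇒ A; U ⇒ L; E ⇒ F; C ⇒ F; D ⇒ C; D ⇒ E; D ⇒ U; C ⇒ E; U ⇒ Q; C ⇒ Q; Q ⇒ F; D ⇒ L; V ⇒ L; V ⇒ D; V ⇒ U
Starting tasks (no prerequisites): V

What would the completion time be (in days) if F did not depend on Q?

17

Before: longest chain V→D→U→Q→F = 5+1+4+6+2 = 18, finish 18.
Without Q→F, F's earliest start moves from 16 to 14.
After: V→D→U→L = 5+1+4+7 = 17 → 17 days.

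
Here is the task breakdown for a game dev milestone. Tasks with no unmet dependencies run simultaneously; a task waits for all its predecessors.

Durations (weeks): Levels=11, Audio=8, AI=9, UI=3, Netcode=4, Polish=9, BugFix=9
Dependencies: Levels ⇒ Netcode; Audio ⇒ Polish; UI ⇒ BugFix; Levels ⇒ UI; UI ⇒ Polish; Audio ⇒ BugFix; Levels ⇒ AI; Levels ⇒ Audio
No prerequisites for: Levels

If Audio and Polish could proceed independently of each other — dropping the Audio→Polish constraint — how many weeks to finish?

28

With the dependency in place, Levels→Audio→Polish = 11+8+9 = 28 sets the finish at 28 weeks.
Without Audio→Polish, Polish's earliest start moves from 19 to 14.
The longest chain is now Levels→Audio→BugFix = 11+8+9 = 28, so the schedule takes 28 weeks.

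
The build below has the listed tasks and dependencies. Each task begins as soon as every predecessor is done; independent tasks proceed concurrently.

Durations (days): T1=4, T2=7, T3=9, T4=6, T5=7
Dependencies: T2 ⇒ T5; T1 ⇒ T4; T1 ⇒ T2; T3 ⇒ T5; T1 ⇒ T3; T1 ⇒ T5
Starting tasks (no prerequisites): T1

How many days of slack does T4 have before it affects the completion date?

10

Critical path: T1→T3→T5 = 4+9+7 = 20, so the finish is 20 days.
T4 finishes as early as 10 and must finish by 20.
Float = 20 − 10 = 10.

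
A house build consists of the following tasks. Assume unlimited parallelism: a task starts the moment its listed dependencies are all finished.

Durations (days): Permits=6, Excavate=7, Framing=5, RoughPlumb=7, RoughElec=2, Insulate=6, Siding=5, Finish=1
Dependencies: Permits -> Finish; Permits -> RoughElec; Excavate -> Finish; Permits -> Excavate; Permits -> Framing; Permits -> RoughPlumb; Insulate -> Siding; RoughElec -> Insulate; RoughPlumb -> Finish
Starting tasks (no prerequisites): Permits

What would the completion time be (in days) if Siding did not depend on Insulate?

14

Before: longest chain Permits→RoughElec→Insulate→Siding = 6+2+6+5 = 19, finish 19.
Without Insulate→Siding, Siding's earliest start moves from 14 to 0.
The longest chain is now Permits→Excavate→Finish = 6+7+1 = 14, so the plan takes 14 days.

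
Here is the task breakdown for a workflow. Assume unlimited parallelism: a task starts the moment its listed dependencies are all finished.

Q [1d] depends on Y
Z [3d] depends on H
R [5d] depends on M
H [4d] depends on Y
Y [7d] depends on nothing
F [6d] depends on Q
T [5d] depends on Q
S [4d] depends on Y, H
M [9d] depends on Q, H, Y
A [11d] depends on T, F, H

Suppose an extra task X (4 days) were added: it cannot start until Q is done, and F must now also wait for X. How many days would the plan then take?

29

Originally the plan takes 25 days.
With X inserted, F now waits for max(Q, X).
New critical path: Y→Q→X→F→A = 7+1+4+6+11 = 29 ⇒ 29 days.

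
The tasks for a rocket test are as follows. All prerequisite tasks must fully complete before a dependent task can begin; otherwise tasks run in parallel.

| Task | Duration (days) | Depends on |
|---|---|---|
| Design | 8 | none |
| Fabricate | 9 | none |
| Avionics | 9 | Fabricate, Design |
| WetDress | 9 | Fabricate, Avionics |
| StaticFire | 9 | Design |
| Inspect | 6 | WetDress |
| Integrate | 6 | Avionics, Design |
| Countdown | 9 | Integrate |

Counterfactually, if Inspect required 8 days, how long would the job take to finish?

Actual critical path: Fabricate→Avionics→WetDress→Inspect = 9+9+9+6 = 33 ⇒ 33 days.
Inspect is on the critical path; changing it to 8 makes that path 35 days.
That remains the longest chain; total 35 days.

35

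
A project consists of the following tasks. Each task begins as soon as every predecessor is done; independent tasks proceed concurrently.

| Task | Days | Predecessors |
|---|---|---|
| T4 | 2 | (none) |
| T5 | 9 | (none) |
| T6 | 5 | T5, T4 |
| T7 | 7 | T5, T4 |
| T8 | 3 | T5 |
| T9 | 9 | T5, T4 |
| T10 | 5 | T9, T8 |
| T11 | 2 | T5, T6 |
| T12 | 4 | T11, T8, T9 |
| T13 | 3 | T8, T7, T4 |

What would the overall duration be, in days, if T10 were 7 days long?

25

Critical path before the change: T5→T9→T10 = 9+9+5 = 23 giving 23 days.
T10 lies on that path, so at 7 days the path becomes 25 days.
No other chain overtakes it, so the finish is 25 days.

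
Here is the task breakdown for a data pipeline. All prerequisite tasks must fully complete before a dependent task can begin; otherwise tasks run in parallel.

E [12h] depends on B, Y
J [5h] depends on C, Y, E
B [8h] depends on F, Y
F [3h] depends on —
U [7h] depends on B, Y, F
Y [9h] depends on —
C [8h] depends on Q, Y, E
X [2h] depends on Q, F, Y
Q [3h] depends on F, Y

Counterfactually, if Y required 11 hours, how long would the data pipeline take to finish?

44

As given, the longest chain is Y→B→E→C→J = 9+8+12+8+5 = 42, so the finish is 42 hours.
Since Y is critical, the +2 change carries straight to that chain (now 44 hours).
That remains the longest chain; total 44 hours.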